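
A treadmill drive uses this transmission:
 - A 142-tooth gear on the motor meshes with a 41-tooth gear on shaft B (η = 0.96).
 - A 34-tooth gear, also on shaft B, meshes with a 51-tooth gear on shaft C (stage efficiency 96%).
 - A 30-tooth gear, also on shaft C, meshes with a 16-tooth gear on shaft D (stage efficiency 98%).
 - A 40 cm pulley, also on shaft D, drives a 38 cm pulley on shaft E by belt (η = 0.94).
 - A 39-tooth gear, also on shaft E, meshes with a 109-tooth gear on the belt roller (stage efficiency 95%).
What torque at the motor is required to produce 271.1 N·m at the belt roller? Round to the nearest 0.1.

548.1 N·m

Overall ratio R = 0.28873 × 1.5 × 0.53333 × 0.95 × 2.7949 = 0.6133; overall efficiency η = 0.96 × 0.96 × 0.98 × 0.94 × 0.95 = 0.8065.
Input torque = output torque / (R × η) = 271.1 / (0.6133 × 0.8065) = 548.07 N·m.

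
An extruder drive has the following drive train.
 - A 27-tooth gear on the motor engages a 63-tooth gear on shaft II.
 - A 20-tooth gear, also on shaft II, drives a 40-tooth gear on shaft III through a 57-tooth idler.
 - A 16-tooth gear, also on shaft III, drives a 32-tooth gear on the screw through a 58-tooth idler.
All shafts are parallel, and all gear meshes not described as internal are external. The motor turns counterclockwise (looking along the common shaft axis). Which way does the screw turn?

clockwise

the motor → shaft II: external mesh, 1 reversal → CW.
shaft II → shaft III: driver → idler → driven is 2 external meshes, 2 reversals → CW.
shaft III → the screw: driver → idler → driven is 2 external meshes, 2 reversals → CW.
5 reversals in total — an odd number — so the screw turns opposite to the motor.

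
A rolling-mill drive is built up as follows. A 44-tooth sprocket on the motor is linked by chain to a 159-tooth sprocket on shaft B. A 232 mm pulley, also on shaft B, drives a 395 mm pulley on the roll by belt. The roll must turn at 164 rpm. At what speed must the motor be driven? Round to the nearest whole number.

Overall ratio R = 3.6136 × 1.7026 = 6.1525.
Required input speed = output speed × R = 164 × 6.1525 = 1009 rpm.

1009 rpm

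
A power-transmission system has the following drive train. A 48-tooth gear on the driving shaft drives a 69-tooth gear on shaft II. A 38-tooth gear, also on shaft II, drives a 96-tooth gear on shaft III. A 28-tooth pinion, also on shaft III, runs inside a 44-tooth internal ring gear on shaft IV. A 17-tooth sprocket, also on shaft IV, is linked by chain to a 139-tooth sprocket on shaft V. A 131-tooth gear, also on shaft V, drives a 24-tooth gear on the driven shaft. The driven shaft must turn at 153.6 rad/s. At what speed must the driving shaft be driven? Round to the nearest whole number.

1313 rad/s

Overall ratio R = 1.4375 × 2.5263 × 1.5714 × 8.1765 × 0.18321 = 8.5486.
Required input speed = output speed × R = 153.6 × 8.5486 = 1313.1 rad/s.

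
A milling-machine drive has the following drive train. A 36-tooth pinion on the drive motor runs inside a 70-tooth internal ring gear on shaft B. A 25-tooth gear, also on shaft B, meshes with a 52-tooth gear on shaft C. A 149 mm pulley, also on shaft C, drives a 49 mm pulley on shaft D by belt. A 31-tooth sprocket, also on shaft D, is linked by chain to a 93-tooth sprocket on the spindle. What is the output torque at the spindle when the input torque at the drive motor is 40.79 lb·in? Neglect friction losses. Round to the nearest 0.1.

162.8 lb·in

internal gear 70/36 = 1.9444 → τ = 40.79·1.9444 = 79.314 lb·in
gear mesh 52/25 = 2.08 → τ = 79.314·2.08 = 164.97 lb·in
belt 49/149 = 0.32886 → τ = 164.97·0.32886 = 54.253 lb·in
chain 93/31 = 3 → τ = 54.253·3 = 162.76 lb·in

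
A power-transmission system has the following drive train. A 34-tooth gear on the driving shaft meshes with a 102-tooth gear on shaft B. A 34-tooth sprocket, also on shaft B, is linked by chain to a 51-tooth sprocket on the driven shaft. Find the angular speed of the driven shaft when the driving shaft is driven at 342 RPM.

Gear mesh: ratio = 102/34 = 3, so shaft B turns at 342 / 3 = 114 RPM.
Chain: ratio = 51/34 = 1.5, so the driven shaft turns at 114 / 1.5 = 76 RPM.

76 RPM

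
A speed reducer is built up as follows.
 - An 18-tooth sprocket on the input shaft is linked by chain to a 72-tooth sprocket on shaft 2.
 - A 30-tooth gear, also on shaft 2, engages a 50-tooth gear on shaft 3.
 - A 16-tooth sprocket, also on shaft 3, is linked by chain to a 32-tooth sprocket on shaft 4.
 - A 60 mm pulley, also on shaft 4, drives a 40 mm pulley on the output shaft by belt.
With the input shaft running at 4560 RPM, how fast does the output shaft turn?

513 RPM

chain 72/18 = 4 → 4560/4 = 1140 RPM
gear mesh 50/30 = 1.6667 → 1140/1.6667 = 684 RPM
chain 32/16 = 2 → 684/2 = 342 RPM
belt 40/60 = 0.66667 → 342/0.66667 = 513 RPM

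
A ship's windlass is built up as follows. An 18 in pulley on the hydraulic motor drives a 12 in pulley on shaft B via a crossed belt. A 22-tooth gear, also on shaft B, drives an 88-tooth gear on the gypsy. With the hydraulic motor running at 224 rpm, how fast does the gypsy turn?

84 rpm

the hydraulic motor → shaft B (belt, 12/18): 224 ÷ 0.66667 = 336 rpm
shaft B → the gypsy (gear mesh, 88/22): 336 ÷ 4 = 84 rpm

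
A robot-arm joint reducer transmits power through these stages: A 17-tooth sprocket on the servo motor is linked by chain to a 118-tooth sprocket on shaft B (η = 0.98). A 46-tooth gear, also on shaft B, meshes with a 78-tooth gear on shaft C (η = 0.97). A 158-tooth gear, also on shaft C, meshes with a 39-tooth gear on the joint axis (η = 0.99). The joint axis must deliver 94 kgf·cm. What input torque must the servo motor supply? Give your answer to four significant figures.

Overall ratio R = 6.9412 × 1.6957 × 0.24684 = 2.9052; overall efficiency η = 0.98 × 0.97 × 0.99 = 0.9411.
Input torque = output torque / (R × η) = 94 / (2.9052 × 0.9411) = 34.381 kgf·cm.

34.38 kgf·cm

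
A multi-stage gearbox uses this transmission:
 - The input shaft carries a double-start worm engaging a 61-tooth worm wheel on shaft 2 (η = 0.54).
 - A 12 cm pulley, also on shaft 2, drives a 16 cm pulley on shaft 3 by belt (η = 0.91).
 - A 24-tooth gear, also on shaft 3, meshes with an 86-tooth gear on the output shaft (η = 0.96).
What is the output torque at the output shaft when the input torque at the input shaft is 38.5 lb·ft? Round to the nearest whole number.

worm 61/2 = 30.5 → τ = 38.5·30.5·0.54 = 634.1 lb·ft
belt 16/12 = 1.3333 → τ = 634.1·1.3333·0.91 = 769.37 lb·ft
gear mesh 86/24 = 3.5833 → τ = 769.37·3.5833·0.96 = 2646.6 lb·ft

2647 lb·ft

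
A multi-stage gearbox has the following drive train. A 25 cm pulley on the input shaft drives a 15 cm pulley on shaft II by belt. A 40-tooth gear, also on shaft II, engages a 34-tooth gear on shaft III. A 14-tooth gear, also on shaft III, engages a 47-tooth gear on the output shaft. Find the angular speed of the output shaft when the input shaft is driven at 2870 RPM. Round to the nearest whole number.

1676 RPM

the input shaft → shaft II (belt, 15/25): 2870 ÷ 0.6 = 4783.3 RPM
shaft II → shaft III (gear mesh, 34/40): 4783.3 ÷ 0.85 = 5627.5 RPM
shaft III → the output shaft (gear mesh, 47/14): 5627.5 ÷ 3.3571 = 1676.3 RPM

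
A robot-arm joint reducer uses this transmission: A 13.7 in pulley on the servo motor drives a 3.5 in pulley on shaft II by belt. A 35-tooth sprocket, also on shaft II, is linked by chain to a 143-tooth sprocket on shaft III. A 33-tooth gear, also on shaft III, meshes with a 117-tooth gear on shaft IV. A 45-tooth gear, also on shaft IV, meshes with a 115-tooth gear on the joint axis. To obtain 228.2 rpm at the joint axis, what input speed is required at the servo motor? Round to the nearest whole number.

Overall ratio R = 0.25547 × 4.0857 × 3.5455 × 2.5556 = 9.4574.
Required input speed = output speed × R = 228.2 × 9.4574 = 2158.2 rpm.

2158 rpm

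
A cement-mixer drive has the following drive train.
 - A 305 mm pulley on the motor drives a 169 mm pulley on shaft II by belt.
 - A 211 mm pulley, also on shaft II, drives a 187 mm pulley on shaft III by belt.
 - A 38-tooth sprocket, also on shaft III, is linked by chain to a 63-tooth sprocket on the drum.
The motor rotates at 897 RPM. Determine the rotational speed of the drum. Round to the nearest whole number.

1102 RPM

Belt: ratio = 169/305 = 0.5541, so shaft II turns at 897 / 0.5541 = 1618.8 RPM.
Belt: ratio = 187/211 = 0.88626, so shaft III turns at 1618.8 / 0.88626 = 1826.6 RPM.
Chain: ratio = 63/38 = 1.6579, so the drum turns at 1826.6 / 1.6579 = 1101.8 RPM.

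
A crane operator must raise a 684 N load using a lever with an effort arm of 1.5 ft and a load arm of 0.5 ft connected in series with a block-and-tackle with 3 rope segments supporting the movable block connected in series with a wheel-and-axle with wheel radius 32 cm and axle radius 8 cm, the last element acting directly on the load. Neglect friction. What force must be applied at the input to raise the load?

Lever MA = effort arm / load arm = 1.5/0.5 = 3.
Block-and-tackle MA = number of supporting rope parts = 3.
Wheel-and-axle MA = R/r = 32/8 = 4.
Combined ideal MA = 3 × 3 × 4 = 36.
Effort = load / MA = 684 / 36 = 19 N.

19 N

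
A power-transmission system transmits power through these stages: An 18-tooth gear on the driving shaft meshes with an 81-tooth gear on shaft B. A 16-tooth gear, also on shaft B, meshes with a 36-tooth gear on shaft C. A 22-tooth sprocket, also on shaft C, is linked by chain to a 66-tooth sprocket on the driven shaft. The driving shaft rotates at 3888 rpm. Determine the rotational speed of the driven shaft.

128 rpm

Gear mesh: ratio = 81/18 = 4.5, so shaft B turns at 3888 / 4.5 = 864 rpm.
Gear mesh: ratio = 36/16 = 2.25, so shaft C turns at 864 / 2.25 = 384 rpm.
Chain: ratio = 66/22 = 3, so the driven shaft turns at 384 / 3 = 128 rpm.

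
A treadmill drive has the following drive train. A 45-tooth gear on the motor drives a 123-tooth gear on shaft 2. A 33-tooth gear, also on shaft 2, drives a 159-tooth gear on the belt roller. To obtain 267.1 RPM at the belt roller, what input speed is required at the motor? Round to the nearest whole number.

Overall ratio R = 2.7333 × 4.8182 = 13.17.
Required input speed = output speed × R = 267.1 × 13.17 = 3517.6 RPM.

3518 RPM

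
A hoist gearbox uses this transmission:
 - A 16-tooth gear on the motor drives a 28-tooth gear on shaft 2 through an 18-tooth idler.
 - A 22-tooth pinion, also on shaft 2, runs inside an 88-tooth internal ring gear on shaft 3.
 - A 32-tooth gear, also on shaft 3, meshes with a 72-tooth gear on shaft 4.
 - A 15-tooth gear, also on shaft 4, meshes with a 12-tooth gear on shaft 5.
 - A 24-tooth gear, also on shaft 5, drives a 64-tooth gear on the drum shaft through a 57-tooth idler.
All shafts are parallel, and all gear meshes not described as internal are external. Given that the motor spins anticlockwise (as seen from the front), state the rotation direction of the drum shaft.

anticlockwise

the motor → shaft 2: driver → idler → driven is 2 external meshes, 2 reversals → CCW.
shaft 2 → shaft 3: internal mesh, same direction → CCW.
shaft 3 → shaft 4: external mesh, 1 reversal → CW.
shaft 4 → shaft 5: external mesh, 1 reversal → CCW.
shaft 5 → the drum shaft: driver → idler → driven is 2 external meshes, 2 reversals → CCW.
6 reversals in total — an even number — so the drum shaft turns the same way as the motor.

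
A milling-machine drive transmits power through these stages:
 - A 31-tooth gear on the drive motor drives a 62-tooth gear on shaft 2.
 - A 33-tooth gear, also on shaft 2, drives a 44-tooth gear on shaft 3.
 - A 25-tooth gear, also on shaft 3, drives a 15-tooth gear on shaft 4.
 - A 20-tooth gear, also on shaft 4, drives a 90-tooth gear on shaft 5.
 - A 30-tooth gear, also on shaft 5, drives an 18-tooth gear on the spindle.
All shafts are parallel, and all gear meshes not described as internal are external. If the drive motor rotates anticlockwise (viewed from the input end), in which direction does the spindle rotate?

the drive motor → shaft 2: external mesh, 1 reversal → CW.
shaft 2 → shaft 3: external mesh, 1 reversal → CCW.
shaft 3 → shaft 4: external mesh, 1 reversal → CW.
shaft 4 → shaft 5: external mesh, 1 reversal → CCW.
shaft 5 → the spindle: external mesh, 1 reversal → CW.
5 reversals in total — an odd number — so the spindle turns opposite to the drive motor.

clockwise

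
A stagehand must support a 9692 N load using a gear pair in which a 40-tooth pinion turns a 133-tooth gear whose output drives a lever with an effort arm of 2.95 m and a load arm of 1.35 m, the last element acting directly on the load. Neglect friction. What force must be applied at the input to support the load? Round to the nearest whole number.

Gear pair MA = 133/40 = 3.325.
Lever MA = effort arm / load arm = 2.95/1.35 = 2.1852.
Combined ideal MA = 3.325 × 2.1852 = 7.2657.
Effort = load / MA = 9692 / 7.2657 = 1333.9 N.

1334 N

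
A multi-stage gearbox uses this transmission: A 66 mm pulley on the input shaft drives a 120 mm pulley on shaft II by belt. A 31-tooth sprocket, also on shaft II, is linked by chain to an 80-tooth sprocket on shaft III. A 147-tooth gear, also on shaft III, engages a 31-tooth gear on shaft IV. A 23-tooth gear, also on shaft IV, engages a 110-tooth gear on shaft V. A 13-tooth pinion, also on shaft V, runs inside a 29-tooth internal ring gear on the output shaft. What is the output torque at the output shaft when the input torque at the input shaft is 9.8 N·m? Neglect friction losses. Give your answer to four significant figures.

103.5 N·m

Belt: ratio = 120/66 = 1.8182; torque at shaft II = 9.8 × 1.8182 = 17.818 N·m.
Chain: ratio = 80/31 = 2.5806; torque at shaft III = 17.818 × 2.5806 = 45.982 N·m.
Gear mesh: ratio = 31/147 = 0.21088; torque at shaft IV = 45.982 × 0.21088 = 9.697 N·m.
Gear mesh: ratio = 110/23 = 4.7826; torque at shaft V = 9.697 × 4.7826 = 46.377 N·m.
Internal gear: ratio = 29/13 = 2.2308; torque at the output shaft = 46.377 × 2.2308 = 103.46 N·m.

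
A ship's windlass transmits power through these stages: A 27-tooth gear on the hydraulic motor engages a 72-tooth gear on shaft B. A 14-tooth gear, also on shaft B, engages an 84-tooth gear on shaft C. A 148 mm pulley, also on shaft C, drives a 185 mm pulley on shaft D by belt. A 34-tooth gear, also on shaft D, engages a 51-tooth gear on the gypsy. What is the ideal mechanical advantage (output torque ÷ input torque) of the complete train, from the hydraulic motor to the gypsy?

30

Each stage contributes driven/driver: gear mesh 72/27 = 2.6667, gear mesh 84/14 = 6, belt 185/148 = 1.25, gear mesh 51/34 = 1.5.
Overall: 2.6667 × 6 × 1.25 × 1.5 = 30.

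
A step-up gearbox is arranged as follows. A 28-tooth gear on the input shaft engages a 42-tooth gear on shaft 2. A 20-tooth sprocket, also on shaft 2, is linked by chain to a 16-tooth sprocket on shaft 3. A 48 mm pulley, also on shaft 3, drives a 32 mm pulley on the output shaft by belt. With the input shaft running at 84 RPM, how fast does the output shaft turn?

105 RPM

gear mesh 42/28 = 1.5 → 84/1.5 = 56 RPM
chain 16/20 = 0.8 → 56/0.8 = 70 RPM
belt 32/48 = 0.66667 → 70/0.66667 = 105 RPM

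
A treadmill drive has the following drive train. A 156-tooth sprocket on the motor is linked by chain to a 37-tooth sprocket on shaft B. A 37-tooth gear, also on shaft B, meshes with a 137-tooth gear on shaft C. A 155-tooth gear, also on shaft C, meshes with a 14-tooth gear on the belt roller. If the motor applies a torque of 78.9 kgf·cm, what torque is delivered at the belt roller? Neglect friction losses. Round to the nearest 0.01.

6.26 kgf·cm

After the chain (37/156): 78.9 × 0.23718 = 18.713 kgf·cm
After the gear mesh (137/37): 18.713 × 3.7027 = 69.29 kgf·cm
After the gear mesh (14/155): 69.29 × 0.090323 = 6.2585 kgf·cm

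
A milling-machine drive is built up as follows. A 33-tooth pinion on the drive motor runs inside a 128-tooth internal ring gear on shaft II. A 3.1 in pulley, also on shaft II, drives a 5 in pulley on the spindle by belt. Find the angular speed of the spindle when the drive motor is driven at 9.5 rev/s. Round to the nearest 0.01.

the drive motor → shaft II (internal gear, 128/33): 9.5 ÷ 3.8788 = 2.4492 rev/s
shaft II → the spindle (belt, 5/3.1): 2.4492 ÷ 1.6129 = 1.5185 rev/s

1.52 rev/s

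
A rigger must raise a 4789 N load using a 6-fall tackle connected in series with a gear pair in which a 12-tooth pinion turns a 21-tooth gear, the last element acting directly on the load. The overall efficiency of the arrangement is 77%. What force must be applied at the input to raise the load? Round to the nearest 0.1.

592.3 N

Block-and-tackle MA = number of supporting rope parts = 6.
Gear pair MA = 21/12 = 1.75.
Combined ideal MA = 6 × 1.75 = 10.5.
Actual MA = 10.5 × 0.77 = 8.085.
Effort = load / actual MA = 4789 / 8.085 = 592.33 N.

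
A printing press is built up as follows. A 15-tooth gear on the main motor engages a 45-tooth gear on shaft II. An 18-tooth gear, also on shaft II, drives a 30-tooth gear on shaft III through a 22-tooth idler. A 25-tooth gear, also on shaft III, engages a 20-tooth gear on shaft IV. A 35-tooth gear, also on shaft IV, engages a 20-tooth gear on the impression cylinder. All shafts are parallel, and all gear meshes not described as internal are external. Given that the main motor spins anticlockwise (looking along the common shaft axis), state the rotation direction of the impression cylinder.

the main motor → shaft II: external mesh, 1 reversal → CW.
shaft II → shaft III: driver → idler → driven is 2 external meshes, 2 reversals → CW.
shaft III → shaft IV: external mesh, 1 reversal → CCW.
shaft IV → the impression cylinder: external mesh, 1 reversal → CW.
5 reversals in total — an odd number — so the impression cylinder turns opposite to the main motor.

clockwise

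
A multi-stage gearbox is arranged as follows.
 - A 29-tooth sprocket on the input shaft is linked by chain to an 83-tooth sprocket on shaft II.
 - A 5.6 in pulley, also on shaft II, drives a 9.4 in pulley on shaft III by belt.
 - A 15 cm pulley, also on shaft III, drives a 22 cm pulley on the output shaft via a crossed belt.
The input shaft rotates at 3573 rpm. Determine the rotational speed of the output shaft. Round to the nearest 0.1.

the input shaft → shaft II (chain, 83/29): 3573 ÷ 2.8621 = 1248.4 rpm
shaft II → shaft III (belt, 9.4/5.6): 1248.4 ÷ 1.6786 = 743.73 rpm
shaft III → the output shaft (belt, 22/15): 743.73 ÷ 1.4667 = 507.09 rpm

507.1 rpm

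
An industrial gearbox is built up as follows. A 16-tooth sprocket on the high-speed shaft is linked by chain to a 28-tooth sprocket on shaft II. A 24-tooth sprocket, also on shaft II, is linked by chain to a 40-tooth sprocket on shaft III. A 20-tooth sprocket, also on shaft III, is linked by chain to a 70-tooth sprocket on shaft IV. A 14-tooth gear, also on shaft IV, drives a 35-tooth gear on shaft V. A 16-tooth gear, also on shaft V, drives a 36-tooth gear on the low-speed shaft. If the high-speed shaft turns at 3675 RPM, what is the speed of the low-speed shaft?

64 RPM

the high-speed shaft → shaft II (chain, 28/16): 3675 ÷ 1.75 = 2100 RPM
shaft II → shaft III (chain, 40/24): 2100 ÷ 1.6667 = 1260 RPM
shaft III → shaft IV (chain, 70/20): 1260 ÷ 3.5 = 360 RPM
shaft IV → shaft V (gear mesh, 35/14): 360 ÷ 2.5 = 144 RPM
shaft V → the low-speed shaft (gear mesh, 36/16): 144 ÷ 2.25 = 64 RPM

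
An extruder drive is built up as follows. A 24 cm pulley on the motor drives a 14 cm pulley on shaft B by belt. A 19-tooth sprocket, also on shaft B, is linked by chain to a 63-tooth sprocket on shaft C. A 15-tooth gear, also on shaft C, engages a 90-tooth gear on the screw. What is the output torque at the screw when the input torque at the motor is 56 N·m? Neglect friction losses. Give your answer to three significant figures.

Belt: ratio = 14/24 = 0.58333; torque at shaft B = 56 × 0.58333 = 32.667 N·m.
Chain: ratio = 63/19 = 3.3158; torque at shaft C = 32.667 × 3.3158 = 108.32 N·m.
Gear mesh: ratio = 90/15 = 6; torque at the screw = 108.32 × 6 = 649.89 N·m.

650 N·m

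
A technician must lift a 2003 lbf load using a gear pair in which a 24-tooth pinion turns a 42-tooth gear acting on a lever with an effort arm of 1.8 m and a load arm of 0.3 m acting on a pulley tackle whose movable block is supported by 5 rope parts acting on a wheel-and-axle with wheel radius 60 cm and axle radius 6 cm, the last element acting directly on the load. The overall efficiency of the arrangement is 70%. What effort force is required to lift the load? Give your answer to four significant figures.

5.450 lbf

Gear pair MA = 42/24 = 1.75.
Lever MA = effort arm / load arm = 1.8/0.3 = 6.
Block-and-tackle MA = number of supporting rope parts = 5.
Wheel-and-axle MA = R/r = 60/6 = 10.
Combined ideal MA = 1.75 × 6 × 5 × 10 = 525.
Actual MA = 525 × 0.70 = 367.5.
Effort = load / actual MA = 2003 / 367.5 = 5.4503 lbf.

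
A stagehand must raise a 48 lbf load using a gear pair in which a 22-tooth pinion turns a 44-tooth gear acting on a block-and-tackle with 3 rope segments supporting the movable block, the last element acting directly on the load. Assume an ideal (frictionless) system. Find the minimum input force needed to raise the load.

Gear pair MA = 44/22 = 2.
Block-and-tackle MA = number of supporting rope parts = 3.
Combined ideal MA = 2 × 3 = 6.
Effort = load / MA = 48 / 6 = 8 lbf.

8 lbf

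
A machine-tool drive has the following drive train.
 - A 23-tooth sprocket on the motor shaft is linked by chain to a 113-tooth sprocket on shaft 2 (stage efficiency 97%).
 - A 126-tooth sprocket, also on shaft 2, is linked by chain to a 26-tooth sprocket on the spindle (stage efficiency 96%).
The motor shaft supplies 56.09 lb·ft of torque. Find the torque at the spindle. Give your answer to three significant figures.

53.0 lb·ft

chain 113/23 = 4.913 → τ = 56.09·4.913·0.97 = 267.31 lb·ft
chain 26/126 = 0.20635 → τ = 267.31·0.20635·0.96 = 52.952 lb·ft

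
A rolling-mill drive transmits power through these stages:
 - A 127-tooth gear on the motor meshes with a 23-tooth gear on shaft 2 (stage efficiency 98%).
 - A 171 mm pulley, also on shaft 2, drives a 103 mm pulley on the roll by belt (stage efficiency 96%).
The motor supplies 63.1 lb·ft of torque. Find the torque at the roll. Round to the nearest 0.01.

6.48 lb·ft

Gear mesh: ratio = 23/127 = 0.1811; torque at shaft 2 = 63.1 × 0.1811 × 0.98 = 11.199 lb·ft.
Belt: ratio = 103/171 = 0.60234; torque at the roll = 11.199 × 0.60234 × 0.96 = 6.4758 lb·ft.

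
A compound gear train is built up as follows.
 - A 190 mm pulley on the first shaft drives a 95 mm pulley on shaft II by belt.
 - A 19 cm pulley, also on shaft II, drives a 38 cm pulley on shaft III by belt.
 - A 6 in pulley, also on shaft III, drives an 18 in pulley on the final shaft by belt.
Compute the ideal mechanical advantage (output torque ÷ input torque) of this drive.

3

Each stage contributes driven/driver: belt 95/190 = 0.5, belt 38/19 = 2, belt 18/6 = 3.
Overall: 0.5 × 2 × 3 = 3.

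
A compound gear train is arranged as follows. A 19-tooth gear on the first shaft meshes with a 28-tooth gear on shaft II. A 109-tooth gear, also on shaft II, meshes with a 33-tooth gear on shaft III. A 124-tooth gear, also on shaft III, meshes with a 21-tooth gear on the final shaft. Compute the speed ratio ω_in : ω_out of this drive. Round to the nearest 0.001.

0.076

Each stage contributes driven/driver: gear mesh 28/19 = 1.4737, gear mesh 33/109 = 0.30275, gear mesh 21/124 = 0.16935.
Overall: 1.4737 × 0.30275 × 0.16935 = 0.07556.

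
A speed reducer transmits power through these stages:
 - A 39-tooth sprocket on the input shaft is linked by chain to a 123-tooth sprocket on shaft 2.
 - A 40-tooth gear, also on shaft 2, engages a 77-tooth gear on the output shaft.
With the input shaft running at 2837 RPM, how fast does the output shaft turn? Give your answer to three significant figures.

the input shaft → shaft 2 (chain, 123/39): 2837 ÷ 3.1538 = 899.54 RPM
shaft 2 → the output shaft (gear mesh, 77/40): 899.54 ÷ 1.925 = 467.29 RPM

467 RPM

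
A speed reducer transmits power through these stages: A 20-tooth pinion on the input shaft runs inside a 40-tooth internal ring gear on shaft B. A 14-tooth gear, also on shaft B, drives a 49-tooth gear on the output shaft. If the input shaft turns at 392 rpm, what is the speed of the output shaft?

the input shaft → shaft B (internal gear, 40/20): 392 ÷ 2 = 196 rpm
shaft B → the output shaft (gear mesh, 49/14): 196 ÷ 3.5 = 56 rpm

56 rpm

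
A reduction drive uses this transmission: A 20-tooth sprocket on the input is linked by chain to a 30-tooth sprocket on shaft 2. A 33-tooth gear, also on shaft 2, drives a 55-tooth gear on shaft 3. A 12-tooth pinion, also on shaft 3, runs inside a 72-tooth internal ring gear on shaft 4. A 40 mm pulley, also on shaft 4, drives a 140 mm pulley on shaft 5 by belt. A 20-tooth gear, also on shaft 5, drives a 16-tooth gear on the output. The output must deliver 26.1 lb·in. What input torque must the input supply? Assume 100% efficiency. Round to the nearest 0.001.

Overall ratio R = 1.5 × 1.6667 × 6 × 3.5 × 0.8 = 42.
Input torque = output torque / R = 26.1 / 42 = 0.62143 lb·in.

0.621 lb·in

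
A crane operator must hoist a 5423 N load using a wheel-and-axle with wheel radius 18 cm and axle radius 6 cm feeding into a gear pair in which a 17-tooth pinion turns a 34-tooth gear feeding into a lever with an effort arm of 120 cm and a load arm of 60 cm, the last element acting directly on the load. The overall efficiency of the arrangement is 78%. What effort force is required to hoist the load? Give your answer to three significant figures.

Wheel-and-axle MA = R/r = 18/6 = 3.
Gear pair MA = 34/17 = 2.
Lever MA = effort arm / load arm = 120/60 = 2.
Combined ideal MA = 3 × 2 × 2 = 12.
Actual MA = 12 × 0.78 = 9.36.
Effort = load / actual MA = 5423 / 9.36 = 579.38 N.

579 N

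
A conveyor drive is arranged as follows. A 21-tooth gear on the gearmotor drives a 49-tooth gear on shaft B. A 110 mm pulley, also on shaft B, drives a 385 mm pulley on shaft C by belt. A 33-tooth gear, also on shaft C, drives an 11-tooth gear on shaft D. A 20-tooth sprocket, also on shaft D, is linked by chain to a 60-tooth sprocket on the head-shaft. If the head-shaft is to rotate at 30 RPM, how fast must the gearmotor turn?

Overall ratio R = 2.3333 × 3.5 × 0.33333 × 3 = 8.1667.
Required input speed = output speed × R = 30 × 8.1667 = 245 RPM.

245 RPM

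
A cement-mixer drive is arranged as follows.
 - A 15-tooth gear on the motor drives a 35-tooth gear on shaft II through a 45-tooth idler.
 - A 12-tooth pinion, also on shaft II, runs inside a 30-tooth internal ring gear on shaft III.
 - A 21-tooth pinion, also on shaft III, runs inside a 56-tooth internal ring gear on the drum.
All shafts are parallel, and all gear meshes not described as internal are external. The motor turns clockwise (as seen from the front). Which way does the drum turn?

the motor → shaft II: driver → idler → driven is 2 external meshes, 2 reversals → CW.
shaft II → shaft III: internal mesh, same direction → CW.
shaft III → the drum: internal mesh, same direction → CW.
2 reversals in total — an even number — so the drum turns the same way as the motor.

clockwise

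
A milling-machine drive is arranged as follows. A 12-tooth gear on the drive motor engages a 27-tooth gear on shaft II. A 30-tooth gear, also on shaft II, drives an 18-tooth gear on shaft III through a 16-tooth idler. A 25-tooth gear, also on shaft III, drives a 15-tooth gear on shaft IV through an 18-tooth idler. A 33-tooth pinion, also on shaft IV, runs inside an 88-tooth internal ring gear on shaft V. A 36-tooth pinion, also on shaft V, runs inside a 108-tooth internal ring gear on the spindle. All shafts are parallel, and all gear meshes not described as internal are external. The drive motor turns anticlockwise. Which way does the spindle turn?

clockwise

the drive motor → shaft II: external mesh, 1 reversal → CW.
shaft II → shaft III: driver → idler → driven is 2 external meshes, 2 reversals → CW.
shaft III → shaft IV: driver → idler → driven is 2 external meshes, 2 reversals → CW.
shaft IV → shaft V: internal mesh, same direction → CW.
shaft V → the spindle: internal mesh, same direction → CW.
5 reversals in total — an odd number — so the spindle turns opposite to the drive motor.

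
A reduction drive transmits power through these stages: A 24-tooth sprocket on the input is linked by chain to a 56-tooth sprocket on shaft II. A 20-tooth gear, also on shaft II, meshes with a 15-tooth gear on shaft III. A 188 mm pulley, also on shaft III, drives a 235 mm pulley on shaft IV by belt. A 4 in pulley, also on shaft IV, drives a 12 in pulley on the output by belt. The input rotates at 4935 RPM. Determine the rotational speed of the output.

Chain: ratio = 56/24 = 2.3333, so shaft II turns at 4935 / 2.3333 = 2115 RPM.
Gear mesh: ratio = 15/20 = 0.75, so shaft III turns at 2115 / 0.75 = 2820 RPM.
Belt: ratio = 235/188 = 1.25, so shaft IV turns at 2820 / 1.25 = 2256 RPM.
Belt: ratio = 12/4 = 3, so the output turns at 2256 / 3 = 752 RPM.

752 RPM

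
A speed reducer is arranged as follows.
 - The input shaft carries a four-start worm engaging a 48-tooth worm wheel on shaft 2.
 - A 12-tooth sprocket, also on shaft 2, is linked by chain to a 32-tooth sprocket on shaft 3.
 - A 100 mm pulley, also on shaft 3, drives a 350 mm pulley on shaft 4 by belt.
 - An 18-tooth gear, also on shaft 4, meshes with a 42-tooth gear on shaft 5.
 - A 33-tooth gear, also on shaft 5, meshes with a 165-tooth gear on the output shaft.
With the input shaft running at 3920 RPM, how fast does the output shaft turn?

3 RPM

the input shaft → shaft 2 (worm, 48/4): 3920 ÷ 12 = 326.67 RPM
shaft 2 → shaft 3 (chain, 32/12): 326.67 ÷ 2.6667 = 122.5 RPM
shaft 3 → shaft 4 (belt, 350/100): 122.5 ÷ 3.5 = 35 RPM
shaft 4 → shaft 5 (gear mesh, 42/18): 35 ÷ 2.3333 = 15 RPM
shaft 5 → the output shaft (gear mesh, 165/33): 15 ÷ 5 = 3 RPM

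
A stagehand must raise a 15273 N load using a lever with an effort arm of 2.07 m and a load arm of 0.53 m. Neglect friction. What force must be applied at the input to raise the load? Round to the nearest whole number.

Lever MA = effort arm / load arm = 2.07/0.53 = 3.9057.
Effort = load / MA = 15273 / 3.9057 = 3910.5 N.

3910 N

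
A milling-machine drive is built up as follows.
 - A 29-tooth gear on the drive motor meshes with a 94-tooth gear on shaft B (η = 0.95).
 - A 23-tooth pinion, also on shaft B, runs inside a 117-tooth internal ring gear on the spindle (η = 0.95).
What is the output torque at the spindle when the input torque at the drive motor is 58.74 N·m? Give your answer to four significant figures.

874.1 N·m

Gear mesh: ratio = 94/29 = 3.2414; torque at shaft B = 58.74 × 3.2414 × 0.95 = 180.88 N·m.
Internal gear: ratio = 117/23 = 5.087; torque at the spindle = 180.88 × 5.087 × 0.95 = 874.12 N·m.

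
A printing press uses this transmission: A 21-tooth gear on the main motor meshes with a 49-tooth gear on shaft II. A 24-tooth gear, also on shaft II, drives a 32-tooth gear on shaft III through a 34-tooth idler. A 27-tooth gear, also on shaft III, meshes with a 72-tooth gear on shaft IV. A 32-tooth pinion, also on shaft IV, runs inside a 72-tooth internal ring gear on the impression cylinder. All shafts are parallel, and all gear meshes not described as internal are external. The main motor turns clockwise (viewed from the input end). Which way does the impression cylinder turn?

the main motor → shaft II: external mesh, 1 reversal → CCW.
shaft II → shaft III: driver → idler → driven is 2 external meshes, 2 reversals → CCW.
shaft III → shaft IV: external mesh, 1 reversal → CW.
shaft IV → the impression cylinder: internal mesh, same direction → CW.
4 reversals in total — an even number — so the impression cylinder turns the same way as the main motor.

clockwise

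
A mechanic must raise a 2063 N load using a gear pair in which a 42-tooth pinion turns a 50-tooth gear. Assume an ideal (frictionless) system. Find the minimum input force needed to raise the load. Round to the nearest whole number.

Gear pair MA = 50/42 = 1.1905.
Effort = load / MA = 2063 / 1.1905 = 1732.9 N.

1733 N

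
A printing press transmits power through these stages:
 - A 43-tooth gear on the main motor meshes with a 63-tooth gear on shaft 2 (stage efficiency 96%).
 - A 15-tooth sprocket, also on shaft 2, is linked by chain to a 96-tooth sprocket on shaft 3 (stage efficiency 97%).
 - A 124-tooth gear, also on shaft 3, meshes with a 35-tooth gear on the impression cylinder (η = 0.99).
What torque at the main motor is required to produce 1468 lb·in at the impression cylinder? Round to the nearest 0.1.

601.7 lb·in

Overall ratio R = 1.4651 × 6.4 × 0.28226 = 2.6467; overall efficiency η = 0.96 × 0.97 × 0.99 = 0.9219.
Input torque = output torque / (R × η) = 1468 / (2.6467 × 0.9219) = 601.66 lb·in.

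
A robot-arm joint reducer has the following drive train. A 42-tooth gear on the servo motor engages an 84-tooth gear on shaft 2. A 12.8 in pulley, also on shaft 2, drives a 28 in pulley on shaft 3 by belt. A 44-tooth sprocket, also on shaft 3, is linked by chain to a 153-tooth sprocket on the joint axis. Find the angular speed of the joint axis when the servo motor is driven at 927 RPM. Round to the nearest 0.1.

gear mesh 84/42 = 2 → 927/2 = 463.5 RPM
belt 28/12.8 = 2.1875 → 463.5/2.1875 = 211.89 RPM
chain 153/44 = 3.4773 → 211.89/3.4773 = 60.934 RPM

60.9 RPM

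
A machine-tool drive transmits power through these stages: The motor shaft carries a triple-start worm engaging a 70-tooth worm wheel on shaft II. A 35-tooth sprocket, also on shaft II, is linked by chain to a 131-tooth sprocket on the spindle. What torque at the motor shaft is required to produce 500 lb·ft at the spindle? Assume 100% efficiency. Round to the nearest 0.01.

Overall ratio R = 23.333 × 3.7429 = 87.333.
Input torque = output torque / R = 500 / 87.333 = 5.7252 lb·ft.

5.73 lb·ft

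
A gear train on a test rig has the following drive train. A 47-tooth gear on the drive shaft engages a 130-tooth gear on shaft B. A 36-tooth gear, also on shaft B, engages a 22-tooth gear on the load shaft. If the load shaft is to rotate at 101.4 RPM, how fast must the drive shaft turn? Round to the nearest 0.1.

Overall ratio R = 2.766 × 0.61111 = 1.6903.
Required input speed = output speed × R = 101.4 × 1.6903 = 171.4 RPM.

171.4 RPM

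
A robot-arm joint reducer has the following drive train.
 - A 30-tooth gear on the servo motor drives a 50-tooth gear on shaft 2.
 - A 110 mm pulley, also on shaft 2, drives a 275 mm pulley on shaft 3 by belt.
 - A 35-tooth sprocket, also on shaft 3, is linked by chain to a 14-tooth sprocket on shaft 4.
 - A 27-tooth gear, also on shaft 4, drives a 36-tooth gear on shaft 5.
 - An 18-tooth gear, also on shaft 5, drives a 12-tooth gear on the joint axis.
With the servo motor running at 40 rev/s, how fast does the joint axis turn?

the servo motor → shaft 2 (gear mesh, 50/30): 40 ÷ 1.6667 = 24 rev/s
shaft 2 → shaft 3 (belt, 275/110): 24 ÷ 2.5 = 9.6 rev/s
shaft 3 → shaft 4 (chain, 14/35): 9.6 ÷ 0.4 = 24 rev/s
shaft 4 → shaft 5 (gear mesh, 36/27): 24 ÷ 1.3333 = 18 rev/s
shaft 5 → the joint axis (gear mesh, 12/18): 18 ÷ 0.66667 = 27 rev/s

27 rev/s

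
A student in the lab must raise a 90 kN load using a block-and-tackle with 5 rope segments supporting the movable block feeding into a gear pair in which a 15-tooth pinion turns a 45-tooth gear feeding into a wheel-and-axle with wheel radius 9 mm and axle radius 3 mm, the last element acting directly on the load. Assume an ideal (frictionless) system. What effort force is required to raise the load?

Block-and-tackle MA = number of supporting rope parts = 5.
Gear pair MA = 45/15 = 3.
Wheel-and-axle MA = R/r = 9/3 = 3.
Combined ideal MA = 5 × 3 × 3 = 45.
Effort = load / MA = 90 / 45 = 2 kN.

2 kN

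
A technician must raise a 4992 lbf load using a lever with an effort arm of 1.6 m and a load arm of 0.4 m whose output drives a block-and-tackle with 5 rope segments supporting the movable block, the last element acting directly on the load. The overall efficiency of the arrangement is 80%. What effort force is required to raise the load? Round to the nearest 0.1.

Lever MA = effort arm / load arm = 1.6/0.4 = 4.
Block-and-tackle MA = number of supporting rope parts = 5.
Combined ideal MA = 4 × 5 = 20.
Actual MA = 20 × 0.80 = 16.
Effort = load / actual MA = 4992 / 16 = 312 lbf.

312.0 lbf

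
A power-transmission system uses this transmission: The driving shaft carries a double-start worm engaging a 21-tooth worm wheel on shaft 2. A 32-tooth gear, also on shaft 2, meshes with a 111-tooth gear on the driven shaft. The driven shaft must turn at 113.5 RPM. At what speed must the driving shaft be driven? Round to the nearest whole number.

4134 RPM

Overall ratio R = 10.5 × 3.4688 = 36.422.
Required input speed = output speed × R = 113.5 × 36.422 = 4133.9 RPM.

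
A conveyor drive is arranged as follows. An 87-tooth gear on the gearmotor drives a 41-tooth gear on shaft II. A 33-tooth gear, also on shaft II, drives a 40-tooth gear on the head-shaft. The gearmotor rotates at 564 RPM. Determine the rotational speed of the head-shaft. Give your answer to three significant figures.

987 RPM

the gearmotor → shaft II (gear mesh, 41/87): 564 ÷ 0.47126 = 1196.8 RPM
shaft II → the head-shaft (gear mesh, 40/33): 1196.8 ÷ 1.2121 = 987.34 RPM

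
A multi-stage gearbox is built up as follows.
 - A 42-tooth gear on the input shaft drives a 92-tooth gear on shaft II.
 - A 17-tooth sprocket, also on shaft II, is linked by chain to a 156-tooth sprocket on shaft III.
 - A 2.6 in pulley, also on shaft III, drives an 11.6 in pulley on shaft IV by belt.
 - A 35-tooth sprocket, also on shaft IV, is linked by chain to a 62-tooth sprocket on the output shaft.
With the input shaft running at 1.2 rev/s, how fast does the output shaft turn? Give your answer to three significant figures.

0.00755 rev/s

Gear mesh: ratio = 92/42 = 2.1905, so shaft II turns at 1.2 / 2.1905 = 0.54783 rev/s.
Chain: ratio = 156/17 = 9.1765, so shaft III turns at 0.54783 / 9.1765 = 0.059699 rev/s.
Belt: ratio = 11.6/2.6 = 4.4615, so shaft IV turns at 0.059699 / 4.4615 = 0.013381 rev/s.
Chain: ratio = 62/35 = 1.7714, so the output shaft turns at 0.013381 / 1.7714 = 0.0075537 rev/s.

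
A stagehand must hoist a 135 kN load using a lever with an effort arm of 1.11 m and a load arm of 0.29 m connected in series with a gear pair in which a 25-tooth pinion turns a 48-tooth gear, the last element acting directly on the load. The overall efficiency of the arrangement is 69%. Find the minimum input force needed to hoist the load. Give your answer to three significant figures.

Lever MA = effort arm / load arm = 1.11/0.29 = 3.8276.
Gear pair MA = 48/25 = 1.92.
Combined ideal MA = 3.8276 × 1.92 = 7.349.
Actual MA = 7.349 × 0.69 = 5.0708.
Effort = load / actual MA = 135 / 5.0708 = 26.623 kN.

26.6 kN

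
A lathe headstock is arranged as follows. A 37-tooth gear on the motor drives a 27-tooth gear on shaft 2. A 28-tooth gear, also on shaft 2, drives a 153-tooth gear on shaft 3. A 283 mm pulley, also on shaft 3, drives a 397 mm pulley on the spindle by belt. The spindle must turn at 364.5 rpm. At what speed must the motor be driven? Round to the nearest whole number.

Overall ratio R = 0.72973 × 5.4643 × 1.4028 = 5.5937.
Required input speed = output speed × R = 364.5 × 5.5937 = 2038.9 rpm.

2039 rpm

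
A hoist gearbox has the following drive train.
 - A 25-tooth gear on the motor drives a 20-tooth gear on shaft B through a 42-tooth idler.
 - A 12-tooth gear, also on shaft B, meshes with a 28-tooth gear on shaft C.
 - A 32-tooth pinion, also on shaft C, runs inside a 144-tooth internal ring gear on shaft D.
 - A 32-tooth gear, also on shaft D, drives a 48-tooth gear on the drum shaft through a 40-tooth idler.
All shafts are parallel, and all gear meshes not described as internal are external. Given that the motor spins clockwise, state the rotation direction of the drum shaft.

the motor → shaft B: driver → idler → driven is 2 external meshes, 2 reversals → CW.
shaft B → shaft C: external mesh, 1 reversal → CCW.
shaft C → shaft D: internal mesh, same direction → CCW.
shaft D → the drum shaft: driver → idler → driven is 2 external meshes, 2 reversals → CCW.
5 reversals in total — an odd number — so the drum shaft turns opposite to the motor.

anticlockwise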